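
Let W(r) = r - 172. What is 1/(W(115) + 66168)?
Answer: 1/66111 ≈ 1.5126e-5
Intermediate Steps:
W(r) = -172 + r
1/(W(115) + 66168) = 1/((-172 + 115) + 66168) = 1/(-57 + 66168) = 1/66111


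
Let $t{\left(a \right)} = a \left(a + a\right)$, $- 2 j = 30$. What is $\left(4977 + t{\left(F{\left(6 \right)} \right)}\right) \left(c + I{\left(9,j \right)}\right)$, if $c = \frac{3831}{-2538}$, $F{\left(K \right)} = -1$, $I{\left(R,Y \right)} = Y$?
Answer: $- \frac{69541693}{846} \approx -82201.0$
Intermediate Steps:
$j = -15$ ($j = \left(- \frac{1}{2}\right) 30 = -15$)
$t{\left(a \right)} = 2 a^{2}$ ($t{\left(a \right)} = a 2 a = 2 a^{2}$)
$c = - \frac{1277}{846}$ ($c = 3831 \left(- \frac{1}{2538}\right) = - \frac{1277}{846} \approx -1.5095$)
$\left(4977 + t{\left(F{\left(6 \right)} \right)}\right) \left(c + I{\left(9,j \right)}\right) = \left(4977 + 2 \left(-1\right)^{2}\right) \left(- \frac{1277}{846} - 15\right) = \left(4977 + 2 \cdot 1\right) \left(- \frac{13967}{846}\right) = \left(4977 + 2\right) \left(- \frac{13967}{846}\right) = 4979 \left(- \frac{13967}{846}\right) = - \frac{69541693}{846}$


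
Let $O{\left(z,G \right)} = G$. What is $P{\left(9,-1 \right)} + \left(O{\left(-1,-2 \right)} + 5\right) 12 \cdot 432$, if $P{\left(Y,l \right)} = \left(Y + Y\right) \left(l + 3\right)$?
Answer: $15588$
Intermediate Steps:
$P{\left(Y,l \right)} = 2 Y \left(3 + l\right)$
$P{\left(9,-1 \right)} + \left(O{\left(-1,-2 \right)} + 5\right) 12 \cdot 432 = 2 \cdot 9 \left(3 - 1\right) + \left(-2 + 5\right) 12 \cdot 432 = 2 \cdot 9 \cdot 2 + 3 \cdot 12 \cdot 432 = 36 + 36 \cdot 432 = 36 + 15552 = 15588$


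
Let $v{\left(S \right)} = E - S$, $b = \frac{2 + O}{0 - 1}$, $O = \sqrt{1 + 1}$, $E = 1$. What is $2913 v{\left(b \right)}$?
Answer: $8739 + 2913 \sqrt{2} \approx 12859.0$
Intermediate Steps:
$O = \sqrt{2} \approx 1.4142$
$b = -2 - \sqrt{2}$ ($b = \frac{2 + \sqrt{2}}{0 - 1} = \frac{2 + \sqrt{2}}{-1} = \left(2 + \sqrt{2}\right) \left(-1\right) = -2 - \sqrt{2} \approx -3.4142$)
$v{\left(S \right)} = 1 - S$
$2913 v{\left(b \right)} = 2913 \left(1 - \left(-2 - \sqrt{2}\right)\right) = 2913 \left(1 + \left(2 + \sqrt{2}\right)\right) = 2913 \left(3 + \sqrt{2}\right) = 8739 + 2913 \sqrt{2}$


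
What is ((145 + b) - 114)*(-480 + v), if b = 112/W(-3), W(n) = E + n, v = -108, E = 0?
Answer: 3724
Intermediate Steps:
W(n) = n (W(n) = 0 + n = n)
b = -112/3 (b = 112/(-3) = 112*(-⅓) = -112/3 ≈ -37.333)
((145 + b) - 114)*(-480 + v) = ((145 - 112/3) - 114)*(-480 - 108) = (323/3 - 114)*(-588) = -19/3*(-588) = 3724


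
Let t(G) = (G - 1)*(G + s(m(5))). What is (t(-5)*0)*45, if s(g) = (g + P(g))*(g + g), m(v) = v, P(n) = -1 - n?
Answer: 0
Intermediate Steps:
s(g) = -2*g (s(g) = (g + (-1 - g))*(g + g) = -2*g)
t(G) = (-1 + G)*(-10 + G) (t(G) = (G - 1)*(G - 2*5) = (-1 + G)*(G - 10) = (-1 + G)*(-10 + G))
(t(-5)*0)*45 = ((10 + (-5)² - 11*(-5))*0)*45 = ((10 + 25 + 55)*0)*45 = (90*0)*45 = 0*45 = 0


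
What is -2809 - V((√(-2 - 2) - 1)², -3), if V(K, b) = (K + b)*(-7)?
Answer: -2851 - 28*I ≈ -2851.0 - 28.0*I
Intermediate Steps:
V(K, b) = -7*K - 7*b
-2809 - V((√(-2 - 2) - 1)², -3) = -2809 - (-7*(√(-2 - 2) - 1)² - 7*(-3)) = -2809 - (-7*(√(-4) - 1)² + 21) = -2809 - (-7*(2*I - 1)² + 21) = -2809 - (-7*(-1 + 2*I)² + 21) = -2809 - (21 - 7*(-1 + 2*I)²) = -2809 + (-21 + 7*(-1 + 2*I)²) = -2830 + 7*(-1 + 2*I)²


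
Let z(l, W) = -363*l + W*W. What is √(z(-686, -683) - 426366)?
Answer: √289141 ≈ 537.72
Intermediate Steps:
z(l, W) = W² - 363*l (z(l, W) = -363*l + W² = W² - 363*l)
√(z(-686, -683) - 426366) = √(((-683)² - 363*(-686)) - 426366) = √((466489 + 249018) - 426366) = √(715507 - 426366) = √289141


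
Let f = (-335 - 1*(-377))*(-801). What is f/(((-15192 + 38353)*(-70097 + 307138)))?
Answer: -4806/784300943 ≈ -6.1278e-6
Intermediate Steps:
f = -33642 (f = (-335 + 377)*(-801) = 42*(-801) = -33642)
f/(((-15192 + 38353)*(-70097 + 307138))) = -33642*1/((-70097 + 307138)*(-15192 + 38353)) = -33642/(23161*237041) = -33642/5490106601 = -33642*1/5490106601 = -4806/784300943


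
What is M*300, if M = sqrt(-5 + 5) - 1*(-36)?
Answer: 10800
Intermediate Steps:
M = 36 (M = sqrt(0) + 36 = 0 + 36 = 36)
M*300 = 36*300 = 10800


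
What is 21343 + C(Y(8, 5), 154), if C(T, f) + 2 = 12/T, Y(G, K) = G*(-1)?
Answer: 42679/2 ≈ 21340.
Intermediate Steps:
Y(G, K) = -G
C(T, f) = -2 + 12/T
21343 + C(Y(8, 5), 154) = 21343 + (-2 + 12/((-1*8))) = 21343 + (-2 + 12/(-8)) = 21343 + (-2 + 12*(-⅛)) = 21343 + (-2 - 3/2) = 21343 - 7/2 = 42679/2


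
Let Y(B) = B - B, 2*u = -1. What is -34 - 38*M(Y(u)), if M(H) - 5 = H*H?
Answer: -224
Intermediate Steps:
u = -1/2 (u = (1/2)*(-1) = -1/2 ≈ -0.50000)
Y(B) = 0
M(H) = 5 + H**2 (M(H) = 5 + H*H = 5 + H**2)
-34 - 38*M(Y(u)) = -34 - 38*(5 + 0**2) = -34 - 38*(5 + 0) = -34 - 38*5 = -34 - 190 = -224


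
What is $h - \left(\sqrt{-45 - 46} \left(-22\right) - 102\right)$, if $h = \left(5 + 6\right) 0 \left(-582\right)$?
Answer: $102 + 22 i \sqrt{91} \approx 102.0 + 209.87 i$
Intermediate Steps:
$h = 0$ ($h = 11 \cdot 0 \left(-582\right) = 0 \left(-582\right) = 0$)
$h - \left(\sqrt{-45 - 46} \left(-22\right) - 102\right) = 0 - \left(\sqrt{-45 - 46} \left(-22\right) - 102\right) = 0 - \left(\sqrt{-91} \left(-22\right) - 102\right) = 0 - \left(i \sqrt{91} \left(-22\right) - 102\right) = 0 - \left(- 22 i \sqrt{91} - 102\right) = 0 - \left(-102 - 22 i \sqrt{91}\right) = 0 + \left(102 + 22 i \sqrt{91}\right) = 102 + 22 i \sqrt{91}$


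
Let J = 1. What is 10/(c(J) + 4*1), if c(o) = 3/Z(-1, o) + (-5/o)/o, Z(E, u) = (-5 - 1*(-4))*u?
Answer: -5/2 ≈ -2.5000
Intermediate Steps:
Z(E, u) = -u (Z(E, u) = (-5 + 4)*u = -u)
c(o) = -5/o² - 3/o (c(o) = 3/((-o)) + (-5/o)/o = 3*(-1/o) - 5/o² = -3/o - 5/o² = -5/o² - 3/o)
10/(c(J) + 4*1) = 10/((-5 - 3*1)/1² + 4*1) = 10/(1*(-5 - 3) + 4) = 10/(1*(-8) + 4) = 10/(-8 + 4) = 10/(-4) = 10*(-¼) = -5/2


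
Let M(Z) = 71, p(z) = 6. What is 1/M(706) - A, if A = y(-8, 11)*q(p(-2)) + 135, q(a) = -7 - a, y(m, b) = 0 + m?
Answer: -16968/71 ≈ -238.99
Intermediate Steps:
y(m, b) = m
A = 239 (A = -8*(-7 - 1*6) + 135 = -8*(-7 - 6) + 135 = -8*(-13) + 135 = 104 + 135 = 239)
1/M(706) - A = 1/71 - 1*239 = 1/71 - 239 = -16968/71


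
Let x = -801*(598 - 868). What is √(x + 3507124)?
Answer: √3723394 ≈ 1929.6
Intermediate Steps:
x = 216270 (x = -801*(-270) = 216270)
√(x + 3507124) = √(216270 + 3507124) = √3723394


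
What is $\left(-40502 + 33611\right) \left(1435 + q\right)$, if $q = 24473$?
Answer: $-178532028$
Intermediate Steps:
$\left(-40502 + 33611\right) \left(1435 + q\right) = \left(-40502 + 33611\right) \left(1435 + 24473\right) = \left(-6891\right) 25908 = -178532028$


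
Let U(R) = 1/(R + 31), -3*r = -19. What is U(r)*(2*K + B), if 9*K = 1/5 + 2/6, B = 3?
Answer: 421/5040 ≈ 0.083532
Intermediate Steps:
r = 19/3 (r = -1/3*(-19) = 19/3 ≈ 6.3333)
U(R) = 1/(31 + R)
K = 8/135 (K = (1/5 + 2/6)/9 = (1*(1/5) + 2*(1/6))/9 = (1/5 + 1/3)/9 = (1/9)*(8/15) = 8/135 ≈ 0.059259)
U(r)*(2*K + B) = (2*(8/135) + 3)/(31 + 19/3) = (16/135 + 3)/(112/3) = (3/112)*(421/135) = 421/5040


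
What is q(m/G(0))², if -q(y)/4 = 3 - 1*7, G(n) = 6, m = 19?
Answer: 256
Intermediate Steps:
q(y) = 16 (q(y) = -4*(3 - 1*7) = -4*(3 - 7) = -4*(-4) = 16)
q(m/G(0))² = 16² = 256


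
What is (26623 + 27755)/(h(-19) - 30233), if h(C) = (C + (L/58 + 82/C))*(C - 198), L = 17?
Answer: -59924556/27811259 ≈ -2.1547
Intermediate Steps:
h(C) = (-198 + C)*(17/58 + C + 82/C) (h(C) = (C + (17/58 + 82/C))*(C - 198) = (C + (17*(1/58) + 82/C))*(-198 + C) = (C + (17/58 + 82/C))*(-198 + C) = (17/58 + C + 82/C)*(-198 + C) = (-198 + C)*(17/58 + C + 82/C))
(26623 + 27755)/(h(-19) - 30233) = (26623 + 27755)/((695/29 + (-19)**2 - 16236/(-19) - 11467/58*(-19)) - 30233) = 54378/((695/29 + 361 - 16236*(-1/19) + 217873/58) - 30233) = 54378/((695/29 + 361 + 16236/19 + 217873/58) - 30233) = 54378/(5505507/1102 - 30233) = 54378/(-27811259/1102) = 54378*(-1102/27811259) = -59924556/27811259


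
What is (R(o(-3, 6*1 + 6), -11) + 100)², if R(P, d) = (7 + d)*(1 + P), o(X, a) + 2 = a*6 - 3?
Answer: 29584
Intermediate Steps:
o(X, a) = -5 + 6*a (o(X, a) = -2 + (a*6 - 3) = -2 + (6*a - 3) = -2 + (-3 + 6*a) = -5 + 6*a)
R(P, d) = (1 + P)*(7 + d)
(R(o(-3, 6*1 + 6), -11) + 100)² = ((7 - 11 + 7*(-5 + 6*(6*1 + 6)) + (-5 + 6*(6*1 + 6))*(-11)) + 100)² = ((7 - 11 + 7*(-5 + 6*(6 + 6)) + (-5 + 6*(6 + 6))*(-11)) + 100)² = ((7 - 11 + 7*(-5 + 6*12) + (-5 + 6*12)*(-11)) + 100)² = ((7 - 11 + 7*(-5 + 72) + (-5 + 72)*(-11)) + 100)² = ((7 - 11 + 7*67 + 67*(-11)) + 100)² = ((7 - 11 + 469 - 737) + 100)² = (-272 + 100)² = (-172)² = 29584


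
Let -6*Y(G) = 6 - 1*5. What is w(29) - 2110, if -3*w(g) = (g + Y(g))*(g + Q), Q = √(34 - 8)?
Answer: -42997/18 - 173*√26/18 ≈ -2437.7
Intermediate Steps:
Y(G) = -⅙ (Y(G) = -(6 - 1*5)/6 = -(6 - 5)/6 = -⅙*1 = -⅙)
Q = √26 ≈ 5.0990
w(g) = -(-⅙ + g)*(g + √26)/3 (w(g) = -(g - ⅙)*(g + √26)/3 = -(-⅙ + g)*(g + √26)/3)
w(29) - 2110 = (-⅓*29² + (1/18)*29 + √26/18 - ⅓*29*√26) - 2110 = (-⅓*841 + 29/18 + √26/18 - 29*√26/3) - 2110 = (-841/3 + 29/18 + √26/18 - 29*√26/3) - 2110 = (-5017/18 - 173*√26/18) - 2110 = -42997/18 - 173*√26/18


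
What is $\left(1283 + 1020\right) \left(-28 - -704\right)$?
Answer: $1556828$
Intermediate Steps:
$\left(1283 + 1020\right) \left(-28 - -704\right) = 2303 \left(-28 + 704\right) = 2303 \cdot 676 = 1556828$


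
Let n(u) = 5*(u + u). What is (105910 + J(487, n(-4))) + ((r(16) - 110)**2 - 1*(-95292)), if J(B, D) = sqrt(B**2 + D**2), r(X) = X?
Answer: 210038 + sqrt(238769) ≈ 2.1053e+5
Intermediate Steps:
n(u) = 10*u (n(u) = 5*(2*u) = 10*u)
(105910 + J(487, n(-4))) + ((r(16) - 110)**2 - 1*(-95292)) = (105910 + sqrt(487**2 + (10*(-4))**2)) + ((16 - 110)**2 - 1*(-95292)) = (105910 + sqrt(237169 + (-40)**2)) + ((-94)**2 + 95292) = (105910 + sqrt(237169 + 1600)) + (8836 + 95292) = (105910 + sqrt(238769)) + 104128 = 210038 + sqrt(238769)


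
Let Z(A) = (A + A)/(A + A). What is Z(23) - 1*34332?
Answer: -34331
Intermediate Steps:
Z(A) = 1 (Z(A) = (2*A)/((2*A)) = (2*A)*(1/(2*A)) = 1)
Z(23) - 1*34332 = 1 - 1*34332 = 1 - 34332 = -34331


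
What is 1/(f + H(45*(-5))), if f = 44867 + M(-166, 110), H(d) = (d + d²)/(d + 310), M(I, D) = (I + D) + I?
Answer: 17/769045 ≈ 2.2105e-5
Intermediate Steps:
M(I, D) = D + 2*I (M(I, D) = (D + I) + I = D + 2*I)
H(d) = (d + d²)/(310 + d)
f = 44645 (f = 44867 + (110 + 2*(-166)) = 44867 + (110 - 332) = 44867 - 222 = 44645)
1/(f + H(45*(-5))) = 1/(44645 + (45*(-5))*(1 + 45*(-5))/(310 + 45*(-5))) = 1/(44645 - 225*(1 - 225)/(310 - 225)) = 1/(44645 - 225*(-224)/85) = 1/(44645 - 225*1/85*(-224)) = 1/(44645 + 10080/17) = 1/(769045/17) = 17/769045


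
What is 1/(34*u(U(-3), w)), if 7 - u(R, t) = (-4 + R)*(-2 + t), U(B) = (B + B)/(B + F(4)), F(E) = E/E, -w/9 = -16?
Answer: 1/5066 ≈ 0.00019739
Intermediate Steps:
w = 144 (w = -9*(-16) = 144)
F(E) = 1
U(B) = 2*B/(1 + B) (U(B) = (B + B)/(B + 1) = (2*B)/(1 + B) = 2*B/(1 + B))
u(R, t) = 7 - (-4 + R)*(-2 + t)
1/(34*u(U(-3), w)) = 1/(34*(-1 + 2*(2*(-3)/(1 - 3)) + 4*144 - 1*2*(-3)/(1 - 3)*144)) = 1/(34*(-1 + 2*(2*(-3)/(-2)) + 576 - 1*2*(-3)/(-2)*144)) = 1/(34*(-1 + 2*(2*(-3)*(-1/2)) + 576 - 1*2*(-3)*(-1/2)*144)) = 1/(34*(-1 + 2*3 + 576 - 1*3*144)) = 1/(34*(-1 + 6 + 576 - 432)) = 1/(34*149) = 1/5066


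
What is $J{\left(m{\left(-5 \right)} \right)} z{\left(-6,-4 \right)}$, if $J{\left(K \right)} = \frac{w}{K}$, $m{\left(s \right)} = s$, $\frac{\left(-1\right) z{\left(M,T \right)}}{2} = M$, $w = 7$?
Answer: $- \frac{84}{5} \approx -16.8$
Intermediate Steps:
$z{\left(M,T \right)} = - 2 M$
$J{\left(K \right)} = \frac{7}{K}$
$J{\left(m{\left(-5 \right)} \right)} z{\left(-6,-4 \right)} = \frac{7}{-5} \left(\left(-2\right) \left(-6\right)\right) = 7 \left(- \frac{1}{5}\right) 12 = \left(- \frac{7}{5}\right) 12 = - \frac{84}{5}$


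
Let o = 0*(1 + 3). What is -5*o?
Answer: 0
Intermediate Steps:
o = 0 (o = 0*4 = 0)
-5*o = -5*0 = 0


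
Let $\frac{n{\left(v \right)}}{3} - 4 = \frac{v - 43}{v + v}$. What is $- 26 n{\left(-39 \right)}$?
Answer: $-394$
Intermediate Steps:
$n{\left(v \right)} = 12 + \frac{3 \left(-43 + v\right)}{2 v}$ ($n{\left(v \right)} = 12 + 3 \frac{v - 43}{v + v} = 12 + 3 \frac{-43 + v}{2 v} = 12 + \frac{3 \left(-43 + v\right)}{2 v}$)
$- 26 n{\left(-39 \right)} = - 26 \frac{3 \left(-43 + 9 \left(-39\right)\right)}{2 \left(-39\right)} = - 26 \cdot \frac{3}{2} \left(- \frac{1}{39}\right) \left(-43 - 351\right) = - 26 \cdot \frac{3}{2} \left(- \frac{1}{39}\right) \left(-394\right) = \left(-26\right) \frac{197}{13} = -394$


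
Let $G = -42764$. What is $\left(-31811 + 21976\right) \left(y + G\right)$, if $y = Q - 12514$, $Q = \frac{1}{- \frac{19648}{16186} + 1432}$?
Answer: $\frac{6295220354689105}{11579352} \approx 5.4366 \cdot 10^{8}$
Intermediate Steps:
$Q = \frac{8093}{11579352}$ ($Q = \frac{1}{\left(-19648\right) \frac{1}{16186} + 1432} = \frac{1}{- \frac{9824}{8093} + 1432} = \frac{1}{\frac{11579352}{8093}} = \frac{8093}{11579352} \approx 0.00069892$)
$y = - \frac{144904002835}{11579352}$ ($y = \frac{8093}{11579352} - 12514 = - \frac{144904002835}{11579352} \approx -12514.0$)
$\left(-31811 + 21976\right) \left(y + G\right) = \left(-31811 + 21976\right) \left(- \frac{144904002835}{11579352} - 42764\right) = \left(-9835\right) \left(- \frac{640083411763}{11579352}\right) = \frac{6295220354689105}{11579352}$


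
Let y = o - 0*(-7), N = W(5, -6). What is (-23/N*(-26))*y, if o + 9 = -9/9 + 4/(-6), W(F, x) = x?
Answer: 9568/9 ≈ 1063.1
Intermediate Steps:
N = -6
o = -32/3 (o = -9 + (-9/9 + 4/(-6)) = -9 + (-9*⅑ + 4*(-⅙)) = -9 + (-1 - ⅔) = -9 - 5/3 = -32/3 ≈ -10.667)
y = -32/3 (y = -32/3 - 0*(-7) = -32/3 - 1*0 = -32/3 + 0 = -32/3 ≈ -10.667)
(-23/N*(-26))*y = (-23/(-6)*(-26))*(-32/3) = (-23*(-⅙)*(-26))*(-32/3) = ((23/6)*(-26))*(-32/3) = -299/3*(-32/3) = 9568/9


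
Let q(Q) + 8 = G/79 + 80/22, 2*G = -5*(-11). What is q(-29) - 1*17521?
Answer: -30458477/1738 ≈ -17525.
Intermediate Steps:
G = 55/2 (G = (-5*(-11))/2 = (1/2)*55 = 55/2 ≈ 27.500)
q(Q) = -6979/1738 (q(Q) = -8 + ((55/2)/79 + 80/22) = -8 + ((55/2)*(1/79) + 80*(1/22)) = -8 + (55/158 + 40/11) = -8 + 6925/1738 = -6979/1738)
q(-29) - 1*17521 = -6979/1738 - 1*17521 = -6979/1738 - 17521 = -30458477/1738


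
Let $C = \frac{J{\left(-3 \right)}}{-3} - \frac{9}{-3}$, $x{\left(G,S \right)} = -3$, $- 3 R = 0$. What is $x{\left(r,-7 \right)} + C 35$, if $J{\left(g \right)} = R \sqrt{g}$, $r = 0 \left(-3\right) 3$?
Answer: $102$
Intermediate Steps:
$R = 0$ ($R = \left(- \frac{1}{3}\right) 0 = 0$)
$r = 0$ ($r = 0 \cdot 3 = 0$)
$J{\left(g \right)} = 0$ ($J{\left(g \right)} = 0 \sqrt{g} = 0$)
$C = 3$ ($C = \frac{0}{-3} - \frac{9}{-3} = 0 \left(- \frac{1}{3}\right) - -3 = 0 + 3 = 3$)
$x{\left(r,-7 \right)} + C 35 = -3 + 3 \cdot 35 = -3 + 105 = 102$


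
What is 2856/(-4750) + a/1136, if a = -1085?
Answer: -4199083/2698000 ≈ -1.5564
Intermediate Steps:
2856/(-4750) + a/1136 = 2856/(-4750) - 1085/1136 = 2856*(-1/4750) - 1085*1/1136 = -1428/2375 - 1085/1136 = -4199083/2698000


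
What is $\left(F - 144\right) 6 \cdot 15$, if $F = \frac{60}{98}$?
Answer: $- \frac{632340}{49} \approx -12905.0$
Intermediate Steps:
$F = \frac{30}{49}$ ($F = 60 \cdot \frac{1}{98} = \frac{30}{49} \approx 0.61224$)
$\left(F - 144\right) 6 \cdot 15 = \left(\frac{30}{49} - 144\right) 6 \cdot 15 = \left(- \frac{7026}{49}\right) 90 = - \frac{632340}{49}$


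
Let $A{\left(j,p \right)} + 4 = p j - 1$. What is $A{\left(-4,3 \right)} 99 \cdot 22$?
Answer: $-37026$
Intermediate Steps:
$A{\left(j,p \right)} = -5 + j p$ ($A{\left(j,p \right)} = -4 + \left(p j - 1\right) = -4 + \left(j p - 1\right) = -4 + \left(-1 + j p\right) = -5 + j p$)
$A{\left(-4,3 \right)} 99 \cdot 22 = \left(-5 - 12\right) 99 \cdot 22 = \left(-17\right) 99 \cdot 22 = \left(-1683\right) 22 = -37026$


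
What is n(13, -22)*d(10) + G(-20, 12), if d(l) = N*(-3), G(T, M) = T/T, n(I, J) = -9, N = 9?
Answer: 244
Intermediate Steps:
G(T, M) = 1
d(l) = -27 (d(l) = 9*(-3) = -27)
n(13, -22)*d(10) + G(-20, 12) = -9*(-27) + 1 = 243 + 1 = 244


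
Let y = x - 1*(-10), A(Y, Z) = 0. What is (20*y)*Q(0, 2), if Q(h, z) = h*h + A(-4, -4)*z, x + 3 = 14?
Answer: 0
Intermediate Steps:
x = 11 (x = -3 + 14 = 11)
Q(h, z) = h² (Q(h, z) = h*h + 0*z = h² + 0 = h²)
y = 21 (y = 11 - 1*(-10) = 11 + 10 = 21)
(20*y)*Q(0, 2) = (20*21)*0² = 420*0 = 0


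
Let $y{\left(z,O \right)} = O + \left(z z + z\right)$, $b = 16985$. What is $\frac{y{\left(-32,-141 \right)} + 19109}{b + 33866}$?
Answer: $\frac{19960}{50851} \approx 0.39252$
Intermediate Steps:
$y{\left(z,O \right)} = O + z + z^{2}$ ($y{\left(z,O \right)} = O + \left(z^{2} + z\right) = O + \left(z + z^{2}\right) = O + z + z^{2}$)
$\frac{y{\left(-32,-141 \right)} + 19109}{b + 33866} = \frac{\left(-141 - 32 + \left(-32\right)^{2}\right) + 19109}{16985 + 33866} = \frac{\left(-141 - 32 + 1024\right) + 19109}{50851} = \left(851 + 19109\right) \frac{1}{50851} = 19960 \cdot \frac{1}{50851} = \frac{19960}{50851}$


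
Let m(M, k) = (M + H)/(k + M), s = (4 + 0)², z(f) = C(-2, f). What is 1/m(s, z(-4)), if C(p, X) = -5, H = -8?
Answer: 11/8 ≈ 1.3750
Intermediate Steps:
z(f) = -5
s = 16 (s = 4² = 16)
m(M, k) = (-8 + M)/(M + k) (m(M, k) = (M - 8)/(k + M) = (-8 + M)/(M + k))
1/m(s, z(-4)) = 1/((-8 + 16)/(16 - 5)) = 1/(8/11) = 11/8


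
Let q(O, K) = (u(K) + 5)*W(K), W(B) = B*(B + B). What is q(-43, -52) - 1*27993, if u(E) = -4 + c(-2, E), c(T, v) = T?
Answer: -33401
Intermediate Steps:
W(B) = 2*B² (W(B) = B*(2*B) = 2*B²)
u(E) = -6 (u(E) = -4 - 2 = -6)
q(O, K) = -2*K² (q(O, K) = (-6 + 5)*(2*K²) = -2*K²)
q(-43, -52) - 1*27993 = -2*(-52)² - 1*27993 = -2*2704 - 27993 = -5408 - 27993 = -33401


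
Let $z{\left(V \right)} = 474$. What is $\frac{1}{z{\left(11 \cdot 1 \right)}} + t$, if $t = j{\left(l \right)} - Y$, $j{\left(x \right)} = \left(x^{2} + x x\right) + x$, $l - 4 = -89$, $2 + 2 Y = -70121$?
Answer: $\frac{11714081}{237} \approx 49427.0$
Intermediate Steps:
$Y = - \frac{70123}{2}$ ($Y = -1 + \frac{1}{2} \left(-70121\right) = -1 - \frac{70121}{2} = - \frac{70123}{2} \approx -35062.0$)
$l = -85$ ($l = 4 - 89 = -85$)
$j{\left(x \right)} = x + 2 x^{2}$ ($j{\left(x \right)} = \left(x^{2} + x^{2}\right) + x = 2 x^{2} + x = x + 2 x^{2}$)
$t = \frac{98853}{2}$ ($t = - 85 \left(1 + 2 \left(-85\right)\right) - - \frac{70123}{2} = - 85 \left(1 - 170\right) + \frac{70123}{2} = \left(-85\right) \left(-169\right) + \frac{70123}{2} = 14365 + \frac{70123}{2} = \frac{98853}{2} \approx 49427.0$)
$\frac{1}{z{\left(11 \cdot 1 \right)}} + t = \frac{1}{474} + \frac{98853}{2} = \frac{11714081}{237}$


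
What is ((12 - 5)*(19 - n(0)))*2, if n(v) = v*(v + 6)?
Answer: 266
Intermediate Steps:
n(v) = v*(6 + v)
((12 - 5)*(19 - n(0)))*2 = ((12 - 5)*(19 - 0*(6 + 0)))*2 = (7*(19 - 0*6))*2 = (7*(19 - 1*0))*2 = (7*(19 + 0))*2 = (7*19)*2 = 133*2 = 266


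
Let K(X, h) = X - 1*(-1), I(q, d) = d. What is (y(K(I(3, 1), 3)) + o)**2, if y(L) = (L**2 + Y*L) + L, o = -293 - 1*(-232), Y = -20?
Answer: 9025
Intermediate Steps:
o = -61 (o = -293 + 232 = -61)
K(X, h) = 1 + X (K(X, h) = X + 1 = 1 + X)
y(L) = L**2 - 19*L (y(L) = (L**2 - 20*L) + L = L**2 - 19*L)
(y(K(I(3, 1), 3)) + o)**2 = ((1 + 1)*(-19 + (1 + 1)) - 61)**2 = (2*(-19 + 2) - 61)**2 = (2*(-17) - 61)**2 = (-34 - 61)**2 = (-95)**2 = 9025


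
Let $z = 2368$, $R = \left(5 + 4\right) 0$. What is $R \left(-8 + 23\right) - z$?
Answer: $-2368$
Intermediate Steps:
$R = 0$ ($R = 9 \cdot 0 = 0$)
$R \left(-8 + 23\right) - z = 0 \left(-8 + 23\right) - 2368 = 0 \cdot 15 - 2368 = 0 - 2368 = -2368$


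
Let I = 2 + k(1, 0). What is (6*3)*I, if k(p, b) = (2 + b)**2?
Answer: 108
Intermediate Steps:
I = 6 (I = 2 + (2 + 0)**2 = 2 + 2**2 = 2 + 4 = 6)
(6*3)*I = (6*3)*6 = 18*6 = 108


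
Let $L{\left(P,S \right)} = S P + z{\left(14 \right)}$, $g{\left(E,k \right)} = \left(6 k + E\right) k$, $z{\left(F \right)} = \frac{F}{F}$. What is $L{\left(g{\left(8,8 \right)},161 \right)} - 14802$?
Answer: $57327$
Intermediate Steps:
$z{\left(F \right)} = 1$
$g{\left(E,k \right)} = k \left(E + 6 k\right)$ ($g{\left(E,k \right)} = \left(E + 6 k\right) k = k \left(E + 6 k\right)$)
$L{\left(P,S \right)} = 1 + P S$ ($L{\left(P,S \right)} = S P + 1 = P S + 1 = 1 + P S$)
$L{\left(g{\left(8,8 \right)},161 \right)} - 14802 = \left(1 + 8 \left(8 + 6 \cdot 8\right) 161\right) - 14802 = \left(1 + 8 \left(8 + 48\right) 161\right) + \left(-23920 + 9118\right) = \left(1 + 8 \cdot 56 \cdot 161\right) - 14802 = \left(1 + 448 \cdot 161\right) - 14802 = \left(1 + 72128\right) - 14802 = 72129 - 14802 = 57327$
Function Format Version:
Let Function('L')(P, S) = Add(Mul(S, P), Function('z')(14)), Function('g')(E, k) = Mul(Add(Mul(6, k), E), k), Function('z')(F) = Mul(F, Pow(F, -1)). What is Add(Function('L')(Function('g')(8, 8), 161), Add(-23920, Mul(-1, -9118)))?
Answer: 57327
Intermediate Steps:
Function('z')(F) = 1
Function('g')(E, k) = Mul(k, Add(E, Mul(6, k))) (Function('g')(E, k) = Mul(Add(E, Mul(6, k)), k) = Mul(k, Add(E, Mul(6, k))))
Function('L')(P, S) = Add(1, Mul(P, S)) (Function('L')(P, S) = Add(Mul(S, P), 1) = Add(Mul(P, S), 1) = Add(1, Mul(P, S)))
Add(Function('L')(Function('g')(8, 8), 161), Add(-23920, Mul(-1, -9118))) = Add(Add(1, Mul(Mul(8, Add(8, Mul(6, 8))), 161)), Add(-23920, Mul(-1, -9118))) = Add(Add(1, Mul(Mul(8, Add(8, 48)), 161)), Add(-23920, 9118)) = Add(Add(1, Mul(Mul(8, 56), 161)), -14802) = Add(Add(1, Mul(448, 161)), -14802) = Add(Add(1, 72128), -14802) = Add(72129, -14802) = 57327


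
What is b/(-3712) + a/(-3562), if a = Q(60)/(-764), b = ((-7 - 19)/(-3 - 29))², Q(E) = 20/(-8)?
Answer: -57785859/323254976512 ≈ -0.00017876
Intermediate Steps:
Q(E) = -5/2 (Q(E) = 20*(-⅛) = -5/2)
b = 169/256 (b = (-26/(-32))² = (-26*(-1/32))² = (13/16)² = 169/256 ≈ 0.66016)
a = 5/1528 (a = -5/2/(-764) = -5/2*(-1/764) = 5/1528 ≈ 0.0032723)
b/(-3712) + a/(-3562) = (169/256)/(-3712) + (5/1528)/(-3562) = (169/256)*(-1/3712) + (5/1528)*(-1/3562) = -169/950272 - 5/5442736 = -57785859/323254976512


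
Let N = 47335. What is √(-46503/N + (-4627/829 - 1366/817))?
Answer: I*√8464954626972825365270/32059664155 ≈ 2.8698*I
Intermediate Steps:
√(-46503/N + (-4627/829 - 1366/817)) = √(-46503/47335 + (-4627/829 - 1366/817)) = √(-46503/47335 - 4912673/677293) = √(-264037532834/32059664155) = I*√8464954626972825365270/32059664155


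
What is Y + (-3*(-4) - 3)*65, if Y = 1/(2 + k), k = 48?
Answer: 29251/50 ≈ 585.02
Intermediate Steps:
Y = 1/50 (Y = 1/(2 + 48) = 1/50 ≈ 0.020000)
Y + (-3*(-4) - 3)*65 = 1/50 + (-3*(-4) - 3)*65 = 1/50 + (12 - 3)*65 = 1/50 + 9*65 = 1/50 + 585 = 29251/50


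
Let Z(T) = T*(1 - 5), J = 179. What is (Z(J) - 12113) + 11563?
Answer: -1266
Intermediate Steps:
Z(T) = -4*T (Z(T) = T*(-4) = -4*T)
(Z(J) - 12113) + 11563 = (-4*179 - 12113) + 11563 = (-716 - 12113) + 11563 = -12829 + 11563 = -1266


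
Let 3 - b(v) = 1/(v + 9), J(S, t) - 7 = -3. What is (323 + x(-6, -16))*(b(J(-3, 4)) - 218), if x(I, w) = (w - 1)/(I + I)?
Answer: -907069/13 ≈ -69775.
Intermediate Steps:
J(S, t) = 4 (J(S, t) = 7 - 3 = 4)
b(v) = 3 - 1/(9 + v) (b(v) = 3 - 1/(v + 9) = 3 - 1/(9 + v))
x(I, w) = (-1 + w)/(2*I) (x(I, w) = (-1 + w)/((2*I)) = (-1 + w)*(1/(2*I)) = (-1 + w)/(2*I))
(323 + x(-6, -16))*(b(J(-3, 4)) - 218) = (323 + (½)*(-1 - 16)/(-6))*((26 + 3*4)/(9 + 4) - 218) = (323 + (½)*(-⅙)*(-17))*((26 + 12)/13 - 218) = (323 + 17/12)*((1/13)*38 - 218) = 3893*(38/13 - 218)/12 = (3893/12)*(-2796/13) = -907069/13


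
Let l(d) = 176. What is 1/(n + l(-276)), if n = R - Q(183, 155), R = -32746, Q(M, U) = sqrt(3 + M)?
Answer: -16285/530402357 + sqrt(186)/1060804714 ≈ -3.0690e-5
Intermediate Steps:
n = -32746 - sqrt(186) (n = -32746 - sqrt(3 + 183) = -32746 - sqrt(186) ≈ -32760.)
1/(n + l(-276)) = 1/((-32746 - sqrt(186)) + 176) = 1/(-32570 - sqrt(186))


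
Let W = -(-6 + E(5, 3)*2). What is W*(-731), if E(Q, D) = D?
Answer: 0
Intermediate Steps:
W = 0 (W = -(-6 + 3*2) = -(-6 + 6) = -1*0 = 0)
W*(-731) = 0*(-731) = 0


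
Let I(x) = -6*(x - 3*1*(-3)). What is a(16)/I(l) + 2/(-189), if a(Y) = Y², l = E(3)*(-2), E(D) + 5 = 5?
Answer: -898/189 ≈ -4.7513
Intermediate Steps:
E(D) = 0 (E(D) = -5 + 5 = 0)
l = 0 (l = 0*(-2) = 0)
I(x) = -54 - 6*x (I(x) = -6*(x - 3*(-3)) = -6*(x + 9) = -6*(9 + x) = -54 - 6*x)
a(16)/I(l) + 2/(-189) = 16²/(-54 - 6*0) + 2/(-189) = 256/(-54 + 0) + 2*(-1/189) = 256/(-54) - 2/189 = 256*(-1/54) - 2/189 = -128/27 - 2/189 = -898/189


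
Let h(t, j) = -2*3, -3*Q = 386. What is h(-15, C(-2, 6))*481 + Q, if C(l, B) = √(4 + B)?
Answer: -9044/3 ≈ -3014.7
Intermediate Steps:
Q = -386/3 (Q = -⅓*386 = -386/3 ≈ -128.67)
h(t, j) = -6
h(-15, C(-2, 6))*481 + Q = -6*481 - 386/3 = -2886 - 386/3 = -9044/3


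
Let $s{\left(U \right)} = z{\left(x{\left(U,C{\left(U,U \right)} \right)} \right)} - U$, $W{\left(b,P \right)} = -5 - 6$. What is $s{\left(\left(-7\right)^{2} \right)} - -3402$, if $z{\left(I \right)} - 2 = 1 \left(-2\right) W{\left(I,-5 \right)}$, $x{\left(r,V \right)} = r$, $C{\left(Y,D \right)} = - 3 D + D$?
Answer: $3377$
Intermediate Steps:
$C{\left(Y,D \right)} = - 2 D$
$W{\left(b,P \right)} = -11$ ($W{\left(b,P \right)} = -5 - 6 = -11$)
$z{\left(I \right)} = 24$ ($z{\left(I \right)} = 2 + 1 \left(-2\right) \left(-11\right) = 2 - -22 = 2 + 22 = 24$)
$s{\left(U \right)} = 24 - U$
$s{\left(\left(-7\right)^{2} \right)} - -3402 = \left(24 - \left(-7\right)^{2}\right) - -3402 = \left(24 - 49\right) + 3402 = -25 + 3402 = 3377$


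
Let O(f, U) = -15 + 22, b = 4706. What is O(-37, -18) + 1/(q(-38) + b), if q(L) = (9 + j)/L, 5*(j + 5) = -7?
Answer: 6259079/894127 ≈ 7.0002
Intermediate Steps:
j = -32/5 (j = -5 + (⅕)*(-7) = -5 - 7/5 = -32/5 ≈ -6.4000)
O(f, U) = 7
q(L) = 13/(5*L) (q(L) = (9 - 32/5)/L = 13/(5*L))
O(-37, -18) + 1/(q(-38) + b) = 7 + 1/((13/5)/(-38) + 4706) = 7 + 1/((13/5)*(-1/38) + 4706) = 7 + 1/(-13/190 + 4706) = 7 + 1/(894127/190) = 7 + 190/894127 = 6259079/894127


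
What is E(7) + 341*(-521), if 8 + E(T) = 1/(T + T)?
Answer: -2487365/14 ≈ -1.7767e+5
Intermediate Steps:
E(T) = -8 + 1/(2*T) (E(T) = -8 + 1/(T + T) = -8 + 1/(2*T))
E(7) + 341*(-521) = (-8 + (½)/7) + 341*(-521) = (-8 + (½)*(⅐)) - 177661 = (-8 + 1/14) - 177661 = -111/14 - 177661 = -2487365/14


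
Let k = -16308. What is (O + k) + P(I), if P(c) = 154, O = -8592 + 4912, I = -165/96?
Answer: -19834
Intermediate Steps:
I = -55/32 (I = -165*1/96 = -55/32 ≈ -1.7188)
O = -3680
(O + k) + P(I) = (-3680 - 16308) + 154 = -19988 + 154 = -19834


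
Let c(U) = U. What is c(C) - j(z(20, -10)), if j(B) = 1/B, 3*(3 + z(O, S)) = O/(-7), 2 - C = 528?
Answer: -43637/83 ≈ -525.75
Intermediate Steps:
C = -526 (C = 2 - 1*528 = 2 - 528 = -526)
z(O, S) = -3 - O/21 (z(O, S) = -3 + (O/(-7))/3 = -3 + (O*(-⅐))/3 = -3 + (-O/7)/3 = -3 - O/21)
c(C) - j(z(20, -10)) = -526 - 1/(-3 - 1/21*20) = -526 - 1/(-3 - 20/21) = -526 - 1/(-83/21) = -526 - 1*(-21/83) = -526 + 21/83 = -43637/83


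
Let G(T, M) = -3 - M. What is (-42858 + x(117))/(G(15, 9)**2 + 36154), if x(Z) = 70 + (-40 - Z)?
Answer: -42945/36298 ≈ -1.1831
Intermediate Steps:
x(Z) = 30 - Z
(-42858 + x(117))/(G(15, 9)**2 + 36154) = (-42858 + (30 - 1*117))/((-3 - 1*9)**2 + 36154) = (-42858 + (30 - 117))/((-3 - 9)**2 + 36154) = (-42858 - 87)/((-12)**2 + 36154) = -42945/(144 + 36154) = -42945/36298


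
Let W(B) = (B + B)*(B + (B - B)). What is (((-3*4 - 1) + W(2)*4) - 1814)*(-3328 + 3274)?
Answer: 96930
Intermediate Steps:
W(B) = 2*B² (W(B) = (2*B)*(B + 0) = (2*B)*B = 2*B²)
(((-3*4 - 1) + W(2)*4) - 1814)*(-3328 + 3274) = (((-3*4 - 1) + (2*2²)*4) - 1814)*(-3328 + 3274) = (((-12 - 1) + (2*4)*4) - 1814)*(-54) = ((-13 + 8*4) - 1814)*(-54) = ((-13 + 32) - 1814)*(-54) = (19 - 1814)*(-54) = -1795*(-54) = 96930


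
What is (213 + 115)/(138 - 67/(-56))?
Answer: 18368/7795 ≈ 2.3564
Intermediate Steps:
(213 + 115)/(138 - 67/(-56)) = 328/(138 - 67*(-1/56)) = 328/(138 + 67/56) = 328/(7795/56) = 328*(56/7795) = 18368/7795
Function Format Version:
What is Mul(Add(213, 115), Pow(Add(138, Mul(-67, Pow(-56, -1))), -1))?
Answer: Rational(18368, 7795) ≈ 2.3564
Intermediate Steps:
Mul(Add(213, 115), Pow(Add(138, Mul(-67, Pow(-56, -1))), -1)) = Mul(328, Pow(Add(138, Mul(-67, Rational(-1, 56))), -1)) = Mul(328, Pow(Add(138, Rational(67, 56)), -1)) = Mul(328, Pow(Rational(7795, 56), -1)) = Mul(328, Rational(56, 7795)) = Rational(18368, 7795)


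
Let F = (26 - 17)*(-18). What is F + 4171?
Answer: 4009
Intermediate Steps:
F = -162 (F = 9*(-18) = -162)
F + 4171 = -162 + 4171 = 4009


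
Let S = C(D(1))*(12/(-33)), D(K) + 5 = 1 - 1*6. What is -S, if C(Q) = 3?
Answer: 12/11 ≈ 1.0909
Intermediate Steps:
D(K) = -10 (D(K) = -5 + (1 - 1*6) = -5 + (1 - 6) = -5 - 5 = -10)
S = -12/11 (S = 3*(12/(-33)) = 3*(12*(-1/33)) = 3*(-4/11) = -12/11 ≈ -1.0909)
-S = -1*(-12/11) = 12/11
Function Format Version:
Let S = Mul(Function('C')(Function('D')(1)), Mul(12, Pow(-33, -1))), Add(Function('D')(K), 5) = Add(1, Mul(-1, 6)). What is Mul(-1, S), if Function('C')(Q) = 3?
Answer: Rational(12, 11) ≈ 1.0909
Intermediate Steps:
Function('D')(K) = -10 (Function('D')(K) = Add(-5, Add(1, Mul(-1, 6))) = Add(-5, Add(1, -6)) = Add(-5, -5) = -10)
S = Rational(-12, 11) (S = Mul(3, Mul(12, Pow(-33, -1))) = Mul(3, Mul(12, Rational(-1, 33))) = Mul(3, Rational(-4, 11)) = Rational(-12, 11) ≈ -1.0909)
Mul(-1, S) = Mul(-1, Rational(-12, 11)) = Rational(12, 11)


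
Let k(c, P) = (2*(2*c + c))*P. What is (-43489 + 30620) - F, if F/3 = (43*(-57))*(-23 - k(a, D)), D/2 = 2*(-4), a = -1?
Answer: -887876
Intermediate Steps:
D = -16 (D = 2*(2*(-4)) = 2*(-8) = -16)
k(c, P) = 6*P*c (k(c, P) = (2*(3*c))*P = (6*c)*P = 6*P*c)
F = 875007 (F = 3*((43*(-57))*(-23 - 6*(-16)*(-1))) = 3*(-2451*(-23 - 1*96)) = 3*(-2451*(-23 - 96)) = 3*(-2451*(-119)) = 3*291669 = 875007)
(-43489 + 30620) - F = (-43489 + 30620) - 1*875007 = -12869 - 875007 = -887876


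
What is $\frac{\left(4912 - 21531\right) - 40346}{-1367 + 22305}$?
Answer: $- \frac{56965}{20938} \approx -2.7206$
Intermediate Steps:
$\frac{\left(4912 - 21531\right) - 40346}{-1367 + 22305} = \frac{\left(4912 - 21531\right) - 40346}{20938} = \left(-16619 - 40346\right) \frac{1}{20938} = \left(-56965\right) \frac{1}{20938} = - \frac{56965}{20938}$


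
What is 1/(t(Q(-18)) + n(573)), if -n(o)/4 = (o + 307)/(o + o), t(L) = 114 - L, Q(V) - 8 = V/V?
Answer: 573/58405 ≈ 0.0098108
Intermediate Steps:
Q(V) = 9 (Q(V) = 8 + V/V = 8 + 1 = 9)
n(o) = -2*(307 + o)/o (n(o) = -4*(o + 307)/(o + o) = -4*(307 + o)/(2*o) = -4*(307 + o)*1/(2*o) = -2*(307 + o)/o)
1/(t(Q(-18)) + n(573)) = 1/((114 - 1*9) + (-2 - 614/573)) = 1/((114 - 9) + (-2 - 614*1/573)) = 1/(105 + (-2 - 614/573)) = 1/(105 - 1760/573) = 1/(58405/573) = 573/58405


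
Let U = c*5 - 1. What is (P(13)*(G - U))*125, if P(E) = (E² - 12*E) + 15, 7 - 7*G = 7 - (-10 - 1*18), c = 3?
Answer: -63000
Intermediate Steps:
G = -4 (G = 1 - (7 - (-10 - 1*18))/7 = 1 - (7 - (-10 - 18))/7 = 1 - (7 - 1*(-28))/7 = 1 - (7 + 28)/7 = 1 - ⅐*35 = 1 - 5 = -4)
P(E) = 15 + E² - 12*E
U = 14 (U = 3*5 - 1 = 15 - 1 = 14)
(P(13)*(G - U))*125 = ((15 + 13² - 12*13)*(-4 - 1*14))*125 = ((15 + 169 - 156)*(-4 - 14))*125 = (28*(-18))*125 = -504*125 = -63000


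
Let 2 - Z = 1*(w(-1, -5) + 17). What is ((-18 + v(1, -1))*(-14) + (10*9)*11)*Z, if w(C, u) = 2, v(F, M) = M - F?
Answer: -21590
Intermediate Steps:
Z = -17 (Z = 2 - (2 + 17) = 2 - 19 = -17)
((-18 + v(1, -1))*(-14) + (10*9)*11)*Z = ((-18 + (-1 - 1*1))*(-14) + (10*9)*11)*(-17) = ((-18 + (-1 - 1))*(-14) + 90*11)*(-17) = ((-18 - 2)*(-14) + 990)*(-17) = (-20*(-14) + 990)*(-17) = (280 + 990)*(-17) = 1270*(-17) = -21590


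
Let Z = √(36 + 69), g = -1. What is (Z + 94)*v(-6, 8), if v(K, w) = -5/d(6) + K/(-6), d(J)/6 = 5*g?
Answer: 329/3 + 7*√105/6 ≈ 121.62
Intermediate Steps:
d(J) = -30 (d(J) = 6*(5*(-1)) = 6*(-5) = -30)
v(K, w) = ⅙ - K/6 (v(K, w) = -5/(-30) + K/(-6) = -5*(-1/30) + K*(-⅙) = ⅙ - K/6)
Z = √105 ≈ 10.247
(Z + 94)*v(-6, 8) = (√105 + 94)*(⅙ - ⅙*(-6)) = (94 + √105)*(⅙ + 1) = (94 + √105)*(7/6) = 329/3 + 7*√105/6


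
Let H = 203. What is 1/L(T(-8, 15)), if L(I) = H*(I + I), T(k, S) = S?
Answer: 1/6090 ≈ 0.00016420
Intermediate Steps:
L(I) = 406*I (L(I) = 203*(I + I) = 203*(2*I) = 406*I)
1/L(T(-8, 15)) = 1/(406*15) = 1/6090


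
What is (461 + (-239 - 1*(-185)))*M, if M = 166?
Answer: 67562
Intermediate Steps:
(461 + (-239 - 1*(-185)))*M = (461 + (-239 - 1*(-185)))*166 = (461 + (-239 + 185))*166 = (461 - 54)*166 = 407*166 = 67562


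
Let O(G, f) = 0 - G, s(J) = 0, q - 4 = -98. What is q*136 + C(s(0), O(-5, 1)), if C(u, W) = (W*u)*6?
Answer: -12784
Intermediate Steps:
q = -94 (q = 4 - 98 = -94)
O(G, f) = -G
C(u, W) = 6*W*u
q*136 + C(s(0), O(-5, 1)) = -94*136 + 6*(-1*(-5))*0 = -12784 + 6*5*0 = -12784 + 0 = -12784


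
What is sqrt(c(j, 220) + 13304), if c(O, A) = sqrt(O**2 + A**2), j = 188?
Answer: 2*sqrt(3326 + sqrt(5234)) ≈ 116.59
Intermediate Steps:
c(O, A) = sqrt(A**2 + O**2)
sqrt(c(j, 220) + 13304) = sqrt(sqrt(220**2 + 188**2) + 13304) = sqrt(sqrt(48400 + 35344) + 13304) = sqrt(sqrt(83744) + 13304) = sqrt(4*sqrt(5234) + 13304) = sqrt(13304 + 4*sqrt(5234))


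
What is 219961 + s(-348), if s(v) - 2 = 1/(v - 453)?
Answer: 176190362/801 ≈ 2.1996e+5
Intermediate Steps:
s(v) = 2 + 1/(-453 + v) (s(v) = 2 + 1/(v - 453) = 2 + 1/(-453 + v))
219961 + s(-348) = 219961 + (-905 + 2*(-348))/(-453 - 348) = 219961 + (-905 - 696)/(-801) = 219961 - 1/801*(-1601) = 219961 + 1601/801 = 176190362/801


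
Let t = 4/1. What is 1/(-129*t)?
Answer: -1/516 ≈ -0.0019380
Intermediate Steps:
t = 4 (t = 4*1 = 4)
1/(-129*t) = 1/(-129*4) = 1/(-516) = -1/516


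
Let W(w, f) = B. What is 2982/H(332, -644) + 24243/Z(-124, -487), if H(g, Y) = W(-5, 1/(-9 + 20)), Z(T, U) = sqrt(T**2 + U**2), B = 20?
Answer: 1491/10 + 24243*sqrt(252545)/252545 ≈ 197.34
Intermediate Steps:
W(w, f) = 20
H(g, Y) = 20
2982/H(332, -644) + 24243/Z(-124, -487) = 2982/20 + 24243/(sqrt((-124)**2 + (-487)**2)) = 2982*(1/20) + 24243/(sqrt(15376 + 237169)) = 1491/10 + 24243/(sqrt(252545)) = 1491/10 + 24243*(sqrt(252545)/252545) = 1491/10 + 24243*sqrt(252545)/252545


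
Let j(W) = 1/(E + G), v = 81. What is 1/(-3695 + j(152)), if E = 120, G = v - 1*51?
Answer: -150/554249 ≈ -0.00027064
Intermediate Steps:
G = 30 (G = 81 - 1*51 = 81 - 51 = 30)
j(W) = 1/150 (j(W) = 1/(120 + 30) = 1/150)
1/(-3695 + j(152)) = 1/(-3695 + 1/150) = 1/(-554249/150) = -150/554249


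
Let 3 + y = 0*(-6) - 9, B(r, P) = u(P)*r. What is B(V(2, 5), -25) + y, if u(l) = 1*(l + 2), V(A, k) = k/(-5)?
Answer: 11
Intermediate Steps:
V(A, k) = -k/5 (V(A, k) = k*(-⅕) = -k/5)
u(l) = 2 + l (u(l) = 1*(2 + l) = 2 + l)
B(r, P) = r*(2 + P) (B(r, P) = (2 + P)*r = r*(2 + P))
y = -12 (y = -3 + (0*(-6) - 9) = -3 + (0 - 9) = -3 - 9 = -12)
B(V(2, 5), -25) + y = (-⅕*5)*(2 - 25) - 12 = -1*(-23) - 12 = 23 - 12 = 11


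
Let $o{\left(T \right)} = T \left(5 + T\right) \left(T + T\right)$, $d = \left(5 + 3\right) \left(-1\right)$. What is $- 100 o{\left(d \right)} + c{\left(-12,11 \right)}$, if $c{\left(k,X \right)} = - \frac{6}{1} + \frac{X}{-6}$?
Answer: $\frac{230353}{6} \approx 38392.0$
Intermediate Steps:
$c{\left(k,X \right)} = -6 - \frac{X}{6}$ ($c{\left(k,X \right)} = \left(-6\right) 1 + X \left(- \frac{1}{6}\right) = -6 - \frac{X}{6}$)
$d = -8$ ($d = 8 \left(-1\right) = -8$)
$o{\left(T \right)} = 2 T^{2} \left(5 + T\right)$ ($o{\left(T \right)} = T \left(5 + T\right) 2 T = T 2 T \left(5 + T\right) = 2 T^{2} \left(5 + T\right)$)
$- 100 o{\left(d \right)} + c{\left(-12,11 \right)} = - 100 \cdot 2 \left(-8\right)^{2} \left(5 - 8\right) - \frac{47}{6} = - 100 \cdot 2 \cdot 64 \left(-3\right) - \frac{47}{6} = \left(-100\right) \left(-384\right) - \frac{47}{6} = 38400 - \frac{47}{6} = \frac{230353}{6}$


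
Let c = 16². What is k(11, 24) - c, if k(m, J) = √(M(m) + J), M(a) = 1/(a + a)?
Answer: -256 + 23*√22/22 ≈ -251.10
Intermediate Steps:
M(a) = 1/(2*a)
c = 256
k(m, J) = √(J + 1/(2*m)) (k(m, J) = √(1/(2*m) + J) = √(J + 1/(2*m)))
k(11, 24) - c = √(2/11 + 4*24)/2 - 1*256 = √(2*(1/11) + 96)/2 - 256 = √(2/11 + 96)/2 - 256 = √(1058/11)/2 - 256 = (23*√22/11)/2 - 256 = 23*√22/22 - 256 = -256 + 23*√22/22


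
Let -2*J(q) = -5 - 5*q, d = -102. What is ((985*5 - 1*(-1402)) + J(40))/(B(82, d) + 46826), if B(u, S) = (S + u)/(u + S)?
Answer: 1169/8514 ≈ 0.13730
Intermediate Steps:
J(q) = 5/2 + 5*q/2 (J(q) = -(-5 - 5*q)/2 = 5/2 + 5*q/2)
B(u, S) = 1 (B(u, S) = (S + u)/(S + u) = 1)
((985*5 - 1*(-1402)) + J(40))/(B(82, d) + 46826) = ((985*5 - 1*(-1402)) + (5/2 + (5/2)*40))/(1 + 46826) = ((4925 + 1402) + (5/2 + 100))/46827 = (6327 + 205/2)*(1/46827) = (12859/2)*(1/46827) = 1169/8514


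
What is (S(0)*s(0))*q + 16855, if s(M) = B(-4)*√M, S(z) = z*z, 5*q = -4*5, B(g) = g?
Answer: 16855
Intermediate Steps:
q = -4 (q = (-4*5)/5 = (⅕)*(-20) = -4)
S(z) = z²
s(M) = -4*√M
(S(0)*s(0))*q + 16855 = (0²*(-4*√0))*(-4) + 16855 = (0*(-4*0))*(-4) + 16855 = (0*0)*(-4) + 16855 = 0*(-4) + 16855 = 0 + 16855 = 16855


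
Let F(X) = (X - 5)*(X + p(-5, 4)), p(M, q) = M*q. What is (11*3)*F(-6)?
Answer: 9438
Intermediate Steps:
F(X) = (-20 + X)*(-5 + X) (F(X) = (X - 5)*(X - 5*4) = (-5 + X)*(X - 20) = (-5 + X)*(-20 + X) = (-20 + X)*(-5 + X))
(11*3)*F(-6) = (11*3)*(100 + (-6)² - 25*(-6)) = 33*(100 + 36 + 150) = 33*286 = 9438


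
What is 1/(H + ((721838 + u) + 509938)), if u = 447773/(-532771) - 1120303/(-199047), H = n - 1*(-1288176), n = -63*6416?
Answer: 106046469237/224367688746444610 ≈ 4.7265e-7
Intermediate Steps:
n = -404208
H = 883968 (H = -404208 - 1*(-1288176) = -404208 + 1288176 = 883968)
u = 507737077282/106046469237 (u = 447773*(-1/532771) - 1120303*(-1/199047) = -447773/532771 + 1120303/199047 = 507737077282/106046469237 ≈ 4.7879)
1/(H + ((721838 + u) + 509938)) = 1/(883968 + ((721838 + 507737077282/106046469237) + 509938)) = 1/(883968 + (76548878998174888/106046469237 + 509938)) = 1/(883968 + 130626003427952194/106046469237) = 1/(224367688746444610/106046469237) = 106046469237/224367688746444610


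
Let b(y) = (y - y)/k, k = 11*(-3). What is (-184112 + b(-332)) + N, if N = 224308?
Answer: 40196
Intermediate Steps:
k = -33
b(y) = 0 (b(y) = (y - y)/(-33) = 0*(-1/33) = 0)
(-184112 + b(-332)) + N = (-184112 + 0) + 224308 = -184112 + 224308 = 40196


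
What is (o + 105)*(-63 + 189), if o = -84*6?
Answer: -50274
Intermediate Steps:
o = -504
(o + 105)*(-63 + 189) = (-504 + 105)*(-63 + 189) = -399*126 = -50274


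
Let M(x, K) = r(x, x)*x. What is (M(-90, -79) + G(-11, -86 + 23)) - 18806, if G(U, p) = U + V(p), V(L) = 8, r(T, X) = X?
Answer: -10709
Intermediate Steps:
G(U, p) = 8 + U (G(U, p) = U + 8 = 8 + U)
M(x, K) = x² (M(x, K) = x*x = x²)
(M(-90, -79) + G(-11, -86 + 23)) - 18806 = ((-90)² + (8 - 11)) - 18806 = (8100 - 3) - 18806 = 8097 - 18806 = -10709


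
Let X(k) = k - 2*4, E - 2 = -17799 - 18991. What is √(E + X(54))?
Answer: I*√36742 ≈ 191.68*I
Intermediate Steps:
E = -36788 (E = 2 + (-17799 - 18991) = 2 - 36790 = -36788)
X(k) = -8 + k (X(k) = k - 8 = -8 + k)
√(E + X(54)) = √(-36788 + (-8 + 54)) = √(-36788 + 46) = √(-36742) = I*√36742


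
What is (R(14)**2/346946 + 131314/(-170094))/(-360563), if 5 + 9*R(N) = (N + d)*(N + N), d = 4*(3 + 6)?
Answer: 20736179347/10639030207688106 ≈ 1.9491e-6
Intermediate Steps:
d = 36 (d = 4*9 = 36)
R(N) = -5/9 + 2*N*(36 + N)/9 (R(N) = -5/9 + ((N + 36)*(N + N))/9 = -5/9 + ((36 + N)*(2*N))/9 = -5/9 + (2*N*(36 + N))/9 = -5/9 + 2*N*(36 + N)/9)
(R(14)**2/346946 + 131314/(-170094))/(-360563) = ((-5/9 + 8*14 + (2/9)*14**2)**2/346946 + 131314/(-170094))/(-360563) = ((-5/9 + 112 + (2/9)*196)**2*(1/346946) + 131314*(-1/170094))*(-1/360563) = ((-5/9 + 112 + 392/9)**2*(1/346946) - 65657/85047)*(-1/360563) = (155**2*(1/346946) - 65657/85047)*(-1/360563) = (24025*(1/346946) - 65657/85047)*(-1/360563) = (24025/346946 - 65657/85047)*(-1/360563) = -20736179347/29506716462*(-1/360563) = 20736179347/10639030207688106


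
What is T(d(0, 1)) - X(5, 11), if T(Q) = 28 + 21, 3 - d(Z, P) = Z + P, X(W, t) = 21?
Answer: 28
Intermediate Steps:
d(Z, P) = 3 - P - Z (d(Z, P) = 3 - (Z + P) = 3 - (P + Z) = 3 + (-P - Z) = 3 - P - Z)
T(Q) = 49
T(d(0, 1)) - X(5, 11) = 49 - 1*21 = 49 - 21 = 28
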